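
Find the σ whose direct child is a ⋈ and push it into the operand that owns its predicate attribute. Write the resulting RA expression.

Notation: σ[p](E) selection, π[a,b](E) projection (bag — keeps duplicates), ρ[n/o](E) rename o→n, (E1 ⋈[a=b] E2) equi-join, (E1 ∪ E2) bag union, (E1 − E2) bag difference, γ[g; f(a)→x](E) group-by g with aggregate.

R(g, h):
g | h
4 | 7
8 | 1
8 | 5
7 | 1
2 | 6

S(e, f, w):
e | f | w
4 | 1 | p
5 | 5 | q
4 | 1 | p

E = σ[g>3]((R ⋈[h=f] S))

σ filters on g, owned by the left side.
E' = (σ[g>3](R) ⋈[h=f] S)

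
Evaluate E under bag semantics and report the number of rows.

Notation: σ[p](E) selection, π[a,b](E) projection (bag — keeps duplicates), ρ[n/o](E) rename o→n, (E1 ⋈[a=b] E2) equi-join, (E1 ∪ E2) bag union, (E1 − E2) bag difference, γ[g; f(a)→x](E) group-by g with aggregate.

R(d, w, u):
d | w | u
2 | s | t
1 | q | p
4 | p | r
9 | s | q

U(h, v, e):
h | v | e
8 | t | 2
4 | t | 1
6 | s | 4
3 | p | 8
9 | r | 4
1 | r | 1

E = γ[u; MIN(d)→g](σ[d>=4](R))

Subexpression sizes:
  R → 4
  σ[d>=4](R) → 2
  γ[u; MIN(d)→g](σ[d>=4](R)) → 2

|E| = 2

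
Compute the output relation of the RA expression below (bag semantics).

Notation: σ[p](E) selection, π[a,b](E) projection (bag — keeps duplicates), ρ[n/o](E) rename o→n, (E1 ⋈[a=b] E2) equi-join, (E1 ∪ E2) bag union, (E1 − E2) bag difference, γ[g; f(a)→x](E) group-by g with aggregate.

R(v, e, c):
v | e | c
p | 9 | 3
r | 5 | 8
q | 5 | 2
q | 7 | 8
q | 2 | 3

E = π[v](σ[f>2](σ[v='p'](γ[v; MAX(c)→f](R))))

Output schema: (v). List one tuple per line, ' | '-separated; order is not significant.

Subexpression sizes:
  R → 5
  γ[v; MAX(c)→f](R) → 3
  σ[v='p'](γ[v; MAX(c)→f](R)) → 1
  σ[f>2](σ[v='p'](γ[v; MAX(c)→f](R))) → 1
  π[v](σ[f>2](σ[v='p'](γ[v; MAX(c)→f](R)))) → 1

== RESULT ==
v
p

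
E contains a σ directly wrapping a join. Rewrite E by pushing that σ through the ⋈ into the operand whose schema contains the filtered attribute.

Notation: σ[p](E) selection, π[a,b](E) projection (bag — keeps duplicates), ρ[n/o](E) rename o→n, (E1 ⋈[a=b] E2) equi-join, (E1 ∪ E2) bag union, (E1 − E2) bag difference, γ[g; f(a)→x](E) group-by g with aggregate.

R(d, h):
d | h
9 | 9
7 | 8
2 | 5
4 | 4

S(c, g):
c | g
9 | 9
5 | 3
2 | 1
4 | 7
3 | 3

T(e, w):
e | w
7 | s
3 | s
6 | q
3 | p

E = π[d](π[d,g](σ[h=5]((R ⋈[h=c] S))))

σ filters on h, owned by the left side.
E' = π[d](π[d,g]((σ[h=5](R) ⋈[h=c] S)))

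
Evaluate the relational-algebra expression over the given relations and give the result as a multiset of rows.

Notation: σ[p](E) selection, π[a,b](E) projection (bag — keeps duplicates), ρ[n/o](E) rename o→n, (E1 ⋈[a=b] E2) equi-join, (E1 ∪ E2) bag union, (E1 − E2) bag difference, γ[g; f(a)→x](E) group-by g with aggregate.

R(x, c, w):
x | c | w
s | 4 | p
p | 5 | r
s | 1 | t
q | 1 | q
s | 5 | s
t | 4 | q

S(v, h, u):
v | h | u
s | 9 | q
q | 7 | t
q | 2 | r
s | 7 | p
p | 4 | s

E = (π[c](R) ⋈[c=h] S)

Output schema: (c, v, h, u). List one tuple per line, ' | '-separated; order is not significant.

Row counts bottom-up:
  R → 6
  π[c](R) → 6
  S → 5
  (π[c](R) ⋈[c=h] S) → 2

== RESULT ==
c | v | h | u
4 | p | 4 | s
4 | p | 4 | s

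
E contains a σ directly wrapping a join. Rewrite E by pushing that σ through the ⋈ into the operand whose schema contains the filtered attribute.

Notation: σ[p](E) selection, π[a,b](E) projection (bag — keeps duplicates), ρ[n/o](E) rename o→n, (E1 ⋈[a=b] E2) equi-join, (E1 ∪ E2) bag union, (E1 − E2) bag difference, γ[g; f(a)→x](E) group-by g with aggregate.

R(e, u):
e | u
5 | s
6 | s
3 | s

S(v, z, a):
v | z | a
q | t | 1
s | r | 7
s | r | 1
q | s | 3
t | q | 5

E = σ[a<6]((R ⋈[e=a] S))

σ filters on a, owned by the right side.
E' = (R ⋈[e=a] σ[a<6](S))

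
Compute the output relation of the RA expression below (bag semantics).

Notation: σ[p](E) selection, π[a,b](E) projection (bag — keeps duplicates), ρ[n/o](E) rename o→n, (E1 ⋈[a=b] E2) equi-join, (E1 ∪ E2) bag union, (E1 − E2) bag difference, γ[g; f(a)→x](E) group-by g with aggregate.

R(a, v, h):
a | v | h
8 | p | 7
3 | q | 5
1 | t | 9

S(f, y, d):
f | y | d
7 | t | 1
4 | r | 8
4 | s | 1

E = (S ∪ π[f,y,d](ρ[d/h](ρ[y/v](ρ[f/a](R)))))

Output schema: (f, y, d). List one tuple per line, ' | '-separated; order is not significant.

Subexpression sizes:
  S → 3
  R → 3
  ρ[f/a](R) → 3
  ρ[y/v](ρ[f/a](R)) → 3
  ρ[d/h](ρ[y/v](ρ[f/a](R))) → 3
  π[f,y,d](ρ[d/h](ρ[y/v](ρ[f/a](R)))) → 3
  (S ∪ π[f,y,d](ρ[d/h](ρ[y/v](ρ[f/a](R))))) → 6

== RESULT ==
f | y | d
1 | t | 9
3 | q | 5
4 | r | 8
4 | s | 1
7 | t | 1
8 | p | 7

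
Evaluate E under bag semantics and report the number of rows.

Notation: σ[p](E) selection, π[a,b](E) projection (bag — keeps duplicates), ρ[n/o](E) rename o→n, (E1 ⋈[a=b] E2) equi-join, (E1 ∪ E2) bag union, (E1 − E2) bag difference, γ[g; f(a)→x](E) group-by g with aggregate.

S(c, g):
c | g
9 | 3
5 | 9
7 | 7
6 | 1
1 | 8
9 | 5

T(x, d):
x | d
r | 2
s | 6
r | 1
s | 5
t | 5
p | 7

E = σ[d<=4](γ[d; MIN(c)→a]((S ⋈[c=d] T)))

Per-node cardinality:
  S → 6
  T → 6
  (S ⋈[c=d] T) → 5
  γ[d; MIN(c)→a]((S ⋈[c=d] T)) → 4
  σ[d<=4](γ[d; MIN(c)→a]((S ⋈[c=d] T))) → 1

|E| = 1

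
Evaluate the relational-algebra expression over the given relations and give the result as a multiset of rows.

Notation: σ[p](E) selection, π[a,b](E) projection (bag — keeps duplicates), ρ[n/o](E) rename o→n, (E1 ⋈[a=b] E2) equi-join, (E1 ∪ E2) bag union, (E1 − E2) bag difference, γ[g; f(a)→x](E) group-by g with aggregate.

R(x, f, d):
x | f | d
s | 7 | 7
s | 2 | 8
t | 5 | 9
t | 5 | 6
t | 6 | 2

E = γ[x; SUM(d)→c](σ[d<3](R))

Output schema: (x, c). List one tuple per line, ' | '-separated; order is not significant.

Per-node cardinality:
  R → 5
  σ[d<3](R) → 1
  γ[x; SUM(d)→c](σ[d<3](R)) → 1

== RESULT ==
x | c
t | 2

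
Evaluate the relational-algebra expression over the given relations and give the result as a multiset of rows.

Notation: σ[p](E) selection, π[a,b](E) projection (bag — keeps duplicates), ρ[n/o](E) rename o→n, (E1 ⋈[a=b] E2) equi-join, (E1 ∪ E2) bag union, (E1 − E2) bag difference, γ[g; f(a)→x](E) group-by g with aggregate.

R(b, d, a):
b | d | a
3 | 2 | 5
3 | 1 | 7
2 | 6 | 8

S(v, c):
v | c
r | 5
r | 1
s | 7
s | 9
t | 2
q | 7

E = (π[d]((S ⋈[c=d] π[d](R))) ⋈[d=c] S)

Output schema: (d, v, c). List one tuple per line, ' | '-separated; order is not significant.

Stepwise |·|:
  S → 6
  R → 3
  π[d](R) → 3
  (S ⋈[c=d] π[d](R)) → 2
  π[d]((S ⋈[c=d] π[d](R))) → 2
  S → 6
  (π[d]((S ⋈[c=d] π[d](R))) ⋈[d=c] S) → 2

== RESULT ==
d | v | c
1 | r | 1
2 | t | 2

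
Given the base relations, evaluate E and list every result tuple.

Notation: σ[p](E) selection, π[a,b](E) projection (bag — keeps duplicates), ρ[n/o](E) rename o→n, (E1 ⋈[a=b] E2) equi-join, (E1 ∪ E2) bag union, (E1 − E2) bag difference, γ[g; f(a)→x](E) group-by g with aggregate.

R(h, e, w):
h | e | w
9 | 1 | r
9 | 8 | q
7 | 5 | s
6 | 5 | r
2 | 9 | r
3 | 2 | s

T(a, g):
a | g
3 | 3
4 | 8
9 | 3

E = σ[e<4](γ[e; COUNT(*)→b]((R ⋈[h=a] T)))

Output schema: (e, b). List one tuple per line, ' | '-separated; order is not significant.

Row counts bottom-up:
  R → 6
  T → 3
  (R ⋈[h=a] T) → 3
  γ[e; COUNT(*)→b]((R ⋈[h=a] T)) → 3
  σ[e<4](γ[e; COUNT(*)→b]((R ⋈[h=a] T))) → 2

== RESULT ==
e | b
1 | 1
2 | 1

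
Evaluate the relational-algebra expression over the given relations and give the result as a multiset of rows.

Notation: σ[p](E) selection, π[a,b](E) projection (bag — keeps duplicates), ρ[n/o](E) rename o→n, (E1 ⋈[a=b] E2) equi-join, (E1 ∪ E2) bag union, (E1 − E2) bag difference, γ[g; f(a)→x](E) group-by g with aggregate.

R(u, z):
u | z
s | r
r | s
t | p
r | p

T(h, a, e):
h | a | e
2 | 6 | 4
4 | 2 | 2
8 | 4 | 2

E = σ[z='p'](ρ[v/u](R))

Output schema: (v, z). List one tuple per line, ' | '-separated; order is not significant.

Stepwise |·|:
  R → 4
  ρ[v/u](R) → 4
  σ[z='p'](ρ[v/u](R)) → 2

== RESULT ==
v | z
r | p
t | p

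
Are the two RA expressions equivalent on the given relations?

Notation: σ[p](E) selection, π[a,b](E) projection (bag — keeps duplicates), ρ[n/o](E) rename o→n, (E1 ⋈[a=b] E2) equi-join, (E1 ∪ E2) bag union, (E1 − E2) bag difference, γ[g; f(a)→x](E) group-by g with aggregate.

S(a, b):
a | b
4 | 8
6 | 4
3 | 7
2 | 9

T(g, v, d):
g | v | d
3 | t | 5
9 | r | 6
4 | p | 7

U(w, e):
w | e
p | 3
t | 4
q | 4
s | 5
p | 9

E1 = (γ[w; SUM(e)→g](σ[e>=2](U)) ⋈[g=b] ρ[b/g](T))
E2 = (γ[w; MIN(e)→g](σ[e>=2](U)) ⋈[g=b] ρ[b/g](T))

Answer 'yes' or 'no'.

E1 subexpression sizes:
  U → 5
  σ[e>=2](U) → 5
  γ[w; SUM(e)→g](σ[e>=2](U)) → 4
  T → 3
  ρ[b/g](T) → 3
  (γ[w; SUM(e)→g](σ[e>=2](U)) ⋈[g=b] ρ[b/g](T)) → 2
E2 subexpression sizes:
  U → 5
  σ[e>=2](U) → 5
  γ[w; MIN(e)→g](σ[e>=2](U)) → 4
  T → 3
  ρ[b/g](T) → 3
  (γ[w; MIN(e)→g](σ[e>=2](U)) ⋈[g=b] ρ[b/g](T)) → 3

E1 result:
w | g | b | v | d
q | 4 | 4 | p | 7
t | 4 | 4 | p | 7
E2 result:
w | g | b | v | d
p | 3 | 3 | t | 5
q | 4 | 4 | p | 7
t | 4 | 4 | p | 7
Witness: ('p', 3, 3, 't', 5) appears 0× in E1 but 1× in E2.

no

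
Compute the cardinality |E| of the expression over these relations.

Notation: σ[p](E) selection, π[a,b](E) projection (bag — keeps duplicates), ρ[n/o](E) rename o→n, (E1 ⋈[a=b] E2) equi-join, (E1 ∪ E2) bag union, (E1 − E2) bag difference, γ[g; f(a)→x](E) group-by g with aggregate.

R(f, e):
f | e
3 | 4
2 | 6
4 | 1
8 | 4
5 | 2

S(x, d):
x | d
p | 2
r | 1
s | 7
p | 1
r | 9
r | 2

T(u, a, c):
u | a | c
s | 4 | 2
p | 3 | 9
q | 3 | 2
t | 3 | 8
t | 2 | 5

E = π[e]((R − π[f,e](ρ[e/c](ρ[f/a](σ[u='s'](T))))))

Subexpression sizes:
  R → 5
  T → 5
  σ[u='s'](T) → 1
  ρ[f/a](σ[u='s'](T)) → 1
  ρ[e/c](ρ[f/a](σ[u='s'](T))) → 1
  π[f,e](ρ[e/c](ρ[f/a](σ[u='s'](T)))) → 1
  (R − π[f,e](ρ[e/c](ρ[f/a](σ[u='s'](T))))) → 5
  π[e]((R − π[f,e](ρ[e/c](ρ[f/a](σ[u='s'](T)))))) → 5

|E| = 5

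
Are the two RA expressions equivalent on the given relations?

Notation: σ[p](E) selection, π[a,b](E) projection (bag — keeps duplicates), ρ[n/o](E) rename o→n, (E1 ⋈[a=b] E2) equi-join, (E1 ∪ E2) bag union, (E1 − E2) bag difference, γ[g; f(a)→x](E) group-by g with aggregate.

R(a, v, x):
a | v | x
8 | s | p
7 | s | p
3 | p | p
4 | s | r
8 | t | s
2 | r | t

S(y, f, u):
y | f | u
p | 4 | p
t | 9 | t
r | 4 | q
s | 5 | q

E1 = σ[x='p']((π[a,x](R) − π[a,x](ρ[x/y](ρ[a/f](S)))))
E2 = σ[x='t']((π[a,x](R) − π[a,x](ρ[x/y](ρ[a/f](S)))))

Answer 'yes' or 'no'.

E1 subexpression sizes:
  R → 6
  π[a,x](R) → 6
  S → 4
  ρ[a/f](S) → 4
  ρ[x/y](ρ[a/f](S)) → 4
  π[a,x](ρ[x/y](ρ[a/f](S))) → 4
  (π[a,x](R) − π[a,x](ρ[x/y](ρ[a/f](S)))) → 5
  σ[x='p']((π[a,x](R) − π[a,x](ρ[x/y](ρ[a/f](S))))) → 3
E2 subexpression sizes:
  R → 6
  π[a,x](R) → 6
  S → 4
  ρ[a/f](S) → 4
  ρ[x/y](ρ[a/f](S)) → 4
  π[a,x](ρ[x/y](ρ[a/f](S))) → 4
  (π[a,x](R) − π[a,x](ρ[x/y](ρ[a/f](S)))) → 5
  σ[x='t']((π[a,x](R) − π[a,x](ρ[x/y](ρ[a/f](S))))) → 1

E1 result:
a | x
3 | p
7 | p
8 | p
E2 result:
a | x
2 | t
Witness: (3, 'p') appears 1× in E1 but 0× in E2.

no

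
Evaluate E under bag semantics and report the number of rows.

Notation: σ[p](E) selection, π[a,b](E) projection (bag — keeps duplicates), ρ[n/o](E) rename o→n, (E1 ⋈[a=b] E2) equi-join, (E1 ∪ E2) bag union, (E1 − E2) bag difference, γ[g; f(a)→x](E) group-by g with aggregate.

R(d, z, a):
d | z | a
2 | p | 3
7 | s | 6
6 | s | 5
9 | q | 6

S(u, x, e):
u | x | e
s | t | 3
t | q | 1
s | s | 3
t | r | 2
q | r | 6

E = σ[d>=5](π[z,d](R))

Stepwise |·|:
  R → 4
  π[z,d](R) → 4
  σ[d>=5](π[z,d](R)) → 3

|E| = 3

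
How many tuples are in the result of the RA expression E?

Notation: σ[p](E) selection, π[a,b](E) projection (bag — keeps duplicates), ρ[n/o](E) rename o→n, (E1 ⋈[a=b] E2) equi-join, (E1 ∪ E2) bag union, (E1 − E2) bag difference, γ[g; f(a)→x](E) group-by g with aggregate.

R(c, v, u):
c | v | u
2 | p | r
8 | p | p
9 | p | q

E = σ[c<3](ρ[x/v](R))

Stepwise |·|:
  R → 3
  ρ[x/v](R) → 3
  σ[c<3](ρ[x/v](R)) → 1

|E| = 1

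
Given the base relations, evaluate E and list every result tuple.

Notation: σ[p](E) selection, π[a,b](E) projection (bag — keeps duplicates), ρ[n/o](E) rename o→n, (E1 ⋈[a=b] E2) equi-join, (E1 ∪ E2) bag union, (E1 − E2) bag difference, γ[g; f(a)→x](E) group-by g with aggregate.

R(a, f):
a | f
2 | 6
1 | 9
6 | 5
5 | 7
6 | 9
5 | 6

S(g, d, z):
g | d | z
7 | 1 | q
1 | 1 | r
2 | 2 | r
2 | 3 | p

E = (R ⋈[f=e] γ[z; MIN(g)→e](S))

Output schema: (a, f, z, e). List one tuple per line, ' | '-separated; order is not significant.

Stepwise |·|:
  R → 6
  S → 4
  γ[z; MIN(g)→e](S) → 3
  (R ⋈[f=e] γ[z; MIN(g)→e](S)) → 1

== RESULT ==
a | f | z | e
5 | 7 | q | 7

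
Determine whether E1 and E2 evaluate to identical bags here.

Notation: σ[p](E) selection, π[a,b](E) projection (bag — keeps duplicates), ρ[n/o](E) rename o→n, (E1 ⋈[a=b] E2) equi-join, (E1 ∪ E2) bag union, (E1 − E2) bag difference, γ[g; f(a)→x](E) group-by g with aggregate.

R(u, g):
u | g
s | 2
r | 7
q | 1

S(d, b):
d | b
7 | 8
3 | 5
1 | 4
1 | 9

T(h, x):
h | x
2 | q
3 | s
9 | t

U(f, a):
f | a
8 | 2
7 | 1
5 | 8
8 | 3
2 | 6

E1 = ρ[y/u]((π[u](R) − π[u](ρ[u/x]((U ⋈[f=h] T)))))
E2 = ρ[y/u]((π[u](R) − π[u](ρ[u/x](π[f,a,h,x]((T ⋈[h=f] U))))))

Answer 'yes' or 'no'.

E1 subexpression sizes:
  R → 3
  π[u](R) → 3
  U → 5
  T → 3
  (U ⋈[f=h] T) → 1
  ρ[u/x]((U ⋈[f=h] T)) → 1
  π[u](ρ[u/x]((U ⋈[f=h] T))) → 1
  (π[u](R) − π[u](ρ[u/x]((U ⋈[f=h] T)))) → 2
  ρ[y/u]((π[u](R) − π[u](ρ[u/x]((U ⋈[f=h] T))))) → 2
E2 subexpression sizes:
  R → 3
  π[u](R) → 3
  T → 3
  U → 5
  (T ⋈[h=f] U) → 1
  π[f,a,h,x]((T ⋈[h=f] U)) → 1
  ρ[u/x](π[f,a,h,x]((T ⋈[h=f] U))) → 1
  π[u](ρ[u/x](π[f,a,h,x]((T ⋈[h=f] U)))) → 1
  (π[u](R) − π[u](ρ[u/x](π[f,a,h,x]((T ⋈[h=f] U))))) → 2
  ρ[y/u]((π[u](R) − π[u](ρ[u/x](π[f,a,h,x]((T ⋈[h=f] U)))))) → 2

E1 and E2 produce the same multiset:
y
r
s

yes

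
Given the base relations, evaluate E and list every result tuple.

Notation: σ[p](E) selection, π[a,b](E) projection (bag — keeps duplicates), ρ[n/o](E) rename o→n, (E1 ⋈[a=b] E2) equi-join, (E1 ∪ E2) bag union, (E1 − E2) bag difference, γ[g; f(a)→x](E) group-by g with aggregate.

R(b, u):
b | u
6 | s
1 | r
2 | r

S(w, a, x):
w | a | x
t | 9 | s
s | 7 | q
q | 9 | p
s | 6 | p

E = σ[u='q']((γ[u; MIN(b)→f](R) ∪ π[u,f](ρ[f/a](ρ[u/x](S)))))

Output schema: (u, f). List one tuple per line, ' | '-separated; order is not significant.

Row counts bottom-up:
  R → 3
  γ[u; MIN(b)→f](R) → 2
  S → 4
  ρ[u/x](S) → 4
  ρ[f/a](ρ[u/x](S)) → 4
  π[u,f](ρ[f/a](ρ[u/x](S))) → 4
  (γ[u; MIN(b)→f](R) ∪ π[u,f](ρ[f/a](ρ[u/x](S)))) → 6
  σ[u='q']((γ[u; MIN(b)→f](R) ∪ π[u,f](ρ[f/a](ρ[u/x](S))))) → 1

== RESULT ==
u | f
q | 7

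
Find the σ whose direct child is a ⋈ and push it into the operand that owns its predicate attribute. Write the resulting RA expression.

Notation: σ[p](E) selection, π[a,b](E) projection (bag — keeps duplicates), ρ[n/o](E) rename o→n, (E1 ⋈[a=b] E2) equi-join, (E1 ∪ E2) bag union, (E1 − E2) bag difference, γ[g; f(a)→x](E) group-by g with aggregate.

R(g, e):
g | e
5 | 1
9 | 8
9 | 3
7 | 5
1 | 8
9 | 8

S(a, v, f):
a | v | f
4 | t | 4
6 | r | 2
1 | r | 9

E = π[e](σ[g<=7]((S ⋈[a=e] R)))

σ filters on g, owned by the right side.
E' = π[e]((S ⋈[a=e] σ[g<=7](R)))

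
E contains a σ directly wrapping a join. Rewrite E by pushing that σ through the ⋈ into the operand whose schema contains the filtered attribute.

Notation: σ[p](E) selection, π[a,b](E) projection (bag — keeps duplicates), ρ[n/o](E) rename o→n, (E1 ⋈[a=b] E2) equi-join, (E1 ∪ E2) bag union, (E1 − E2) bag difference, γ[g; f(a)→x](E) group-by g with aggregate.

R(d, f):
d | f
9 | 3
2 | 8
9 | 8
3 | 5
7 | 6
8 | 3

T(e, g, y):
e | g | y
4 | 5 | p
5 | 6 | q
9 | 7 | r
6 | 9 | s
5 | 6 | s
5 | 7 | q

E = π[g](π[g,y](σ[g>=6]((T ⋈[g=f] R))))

σ filters on g, owned by the left side.
E' = π[g](π[g,y]((σ[g>=6](T) ⋈[g=f] R)))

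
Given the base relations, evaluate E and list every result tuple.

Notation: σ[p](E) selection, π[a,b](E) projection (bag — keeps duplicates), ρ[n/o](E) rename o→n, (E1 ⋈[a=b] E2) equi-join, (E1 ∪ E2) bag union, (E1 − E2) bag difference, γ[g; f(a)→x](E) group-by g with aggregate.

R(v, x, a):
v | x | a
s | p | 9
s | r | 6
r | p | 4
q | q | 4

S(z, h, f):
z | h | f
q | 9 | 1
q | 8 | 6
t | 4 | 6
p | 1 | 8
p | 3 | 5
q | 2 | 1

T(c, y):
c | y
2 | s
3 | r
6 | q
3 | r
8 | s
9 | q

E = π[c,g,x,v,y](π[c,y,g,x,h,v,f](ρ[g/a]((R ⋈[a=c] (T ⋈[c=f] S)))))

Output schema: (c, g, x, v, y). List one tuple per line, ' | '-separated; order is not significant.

Per-node cardinality:
  R → 4
  T → 6
  S → 6
  (T ⋈[c=f] S) → 3
  (R ⋈[a=c] (T ⋈[c=f] S)) → 2
  ρ[g/a]((R ⋈[a=c] (T ⋈[c=f] S))) → 2
  π[c,y,g,x,h,v,f](ρ[g/a]((R ⋈[a=c] (T ⋈[c=f] S)))) → 2
  π[c,g,x,v,y](π[c,y,g,x,h,v,f](ρ[g/a]((R ⋈[a=c] (T ⋈[c=f] S))))) → 2

== RESULT ==
c | g | x | v | y
6 | 6 | r | s | q
6 | 6 | r | s | q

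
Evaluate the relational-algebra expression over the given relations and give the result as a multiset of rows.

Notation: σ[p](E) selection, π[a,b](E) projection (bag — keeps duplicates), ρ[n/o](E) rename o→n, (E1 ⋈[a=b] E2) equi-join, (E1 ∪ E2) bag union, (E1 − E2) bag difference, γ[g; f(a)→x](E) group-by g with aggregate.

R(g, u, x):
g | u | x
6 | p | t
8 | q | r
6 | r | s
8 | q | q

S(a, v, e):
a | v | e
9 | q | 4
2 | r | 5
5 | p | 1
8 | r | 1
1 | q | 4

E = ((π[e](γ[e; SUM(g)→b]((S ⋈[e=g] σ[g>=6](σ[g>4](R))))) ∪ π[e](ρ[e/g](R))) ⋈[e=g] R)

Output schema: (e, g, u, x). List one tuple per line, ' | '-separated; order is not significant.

Subexpression sizes:
  S → 5
  R → 4
  σ[g>4](R) → 4
  σ[g>=6](σ[g>4](R)) → 4
  (S ⋈[e=g] σ[g>=6](σ[g>4](R))) → 0
  γ[e; SUM(g)→b]((S ⋈[e=g] σ[g>=6](σ[g>4](R)))) → 0
  π[e](γ[e; SUM(g)→b]((S ⋈[e=g] σ[g>=6](σ[g>4](R))))) → 0
  R → 4
  ρ[e/g](R) → 4
  π[e](ρ[e/g](R)) → 4
  (π[e](γ[e; SUM(g)→b]((S ⋈[e=g] σ[g>=6](σ[g>4](R))))) ∪ π[e](ρ[e/g](R))) → 4
  R → 4
  ((π[e](γ[e; SUM(g)→b]((S ⋈[e=g] σ[g>=6](σ[g>4](R))))) ∪ π[e](ρ[e/g](R))) ⋈[e=g] R) → 8

== RESULT ==
e | g | u | x
6 | 6 | p | t
6 | 6 | p | t
6 | 6 | r | s
6 | 6 | r | s
8 | 8 | q | q
8 | 8 | q | q
8 | 8 | q | r
8 | 8 | q | r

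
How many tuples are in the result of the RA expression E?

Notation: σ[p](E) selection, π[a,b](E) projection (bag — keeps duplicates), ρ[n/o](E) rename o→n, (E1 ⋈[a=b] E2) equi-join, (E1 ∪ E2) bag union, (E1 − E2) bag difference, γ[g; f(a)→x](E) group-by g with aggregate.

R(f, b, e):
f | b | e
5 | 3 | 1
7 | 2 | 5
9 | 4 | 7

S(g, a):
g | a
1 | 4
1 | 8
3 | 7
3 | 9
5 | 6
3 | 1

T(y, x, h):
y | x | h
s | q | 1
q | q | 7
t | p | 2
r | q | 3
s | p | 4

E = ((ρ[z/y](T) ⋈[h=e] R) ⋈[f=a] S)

Stepwise |·|:
  T → 5
  ρ[z/y](T) → 5
  R → 3
  (ρ[z/y](T) ⋈[h=e] R) → 2
  S → 6
  ((ρ[z/y](T) ⋈[h=e] R) ⋈[f=a] S) → 1

|E| = 1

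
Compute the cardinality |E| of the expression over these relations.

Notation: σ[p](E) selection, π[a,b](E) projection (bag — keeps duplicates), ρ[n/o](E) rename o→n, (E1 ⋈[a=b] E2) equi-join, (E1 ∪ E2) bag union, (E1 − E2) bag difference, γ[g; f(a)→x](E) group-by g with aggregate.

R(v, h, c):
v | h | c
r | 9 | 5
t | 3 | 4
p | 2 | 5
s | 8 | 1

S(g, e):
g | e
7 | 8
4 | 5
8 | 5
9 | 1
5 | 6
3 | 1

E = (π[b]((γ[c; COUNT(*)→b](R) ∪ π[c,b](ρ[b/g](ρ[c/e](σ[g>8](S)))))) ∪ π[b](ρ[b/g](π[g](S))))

Stepwise |·|:
  R → 4
  γ[c; COUNT(*)→b](R) → 3
  S → 6
  σ[g>8](S) → 1
  ρ[c/e](σ[g>8](S)) → 1
  ρ[b/g](ρ[c/e](σ[g>8](S))) → 1
  π[c,b](ρ[b/g](ρ[c/e](σ[g>8](S)))) → 1
  (γ[c; COUNT(*)→b](R) ∪ π[c,b](ρ[b/g](ρ[c/e](σ[g>8](S))))) → 4
  π[b]((γ[c; COUNT(*)→b](R) ∪ π[c,b](ρ[b/g](ρ[c/e](σ[g>8](S)))))) → 4
  S → 6
  π[g](S) → 6
  ρ[b/g](π[g](S)) → 6
  π[b](ρ[b/g](π[g](S))) → 6
  (π[b]((γ[c; COUNT(*)→b](R) ∪ π[c,b](ρ[b/g](ρ[c/e](σ[g>8](S)))))) ∪ π[b](ρ[b/g](π[g](S)))) → 10

|E| = 10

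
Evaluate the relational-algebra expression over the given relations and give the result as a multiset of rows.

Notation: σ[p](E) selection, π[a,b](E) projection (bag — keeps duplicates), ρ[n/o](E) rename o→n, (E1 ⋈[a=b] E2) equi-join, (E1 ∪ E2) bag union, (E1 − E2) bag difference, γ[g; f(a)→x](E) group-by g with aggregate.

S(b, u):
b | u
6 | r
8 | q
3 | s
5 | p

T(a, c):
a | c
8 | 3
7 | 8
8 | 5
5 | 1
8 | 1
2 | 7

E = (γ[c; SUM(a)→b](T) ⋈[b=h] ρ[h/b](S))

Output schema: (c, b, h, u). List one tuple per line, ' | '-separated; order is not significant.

Per-node cardinality:
  T → 6
  γ[c; SUM(a)→b](T) → 5
  S → 4
  ρ[h/b](S) → 4
  (γ[c; SUM(a)→b](T) ⋈[b=h] ρ[h/b](S)) → 2

== RESULT ==
c | b | h | u
3 | 8 | 8 | q
5 | 8 | 8 | q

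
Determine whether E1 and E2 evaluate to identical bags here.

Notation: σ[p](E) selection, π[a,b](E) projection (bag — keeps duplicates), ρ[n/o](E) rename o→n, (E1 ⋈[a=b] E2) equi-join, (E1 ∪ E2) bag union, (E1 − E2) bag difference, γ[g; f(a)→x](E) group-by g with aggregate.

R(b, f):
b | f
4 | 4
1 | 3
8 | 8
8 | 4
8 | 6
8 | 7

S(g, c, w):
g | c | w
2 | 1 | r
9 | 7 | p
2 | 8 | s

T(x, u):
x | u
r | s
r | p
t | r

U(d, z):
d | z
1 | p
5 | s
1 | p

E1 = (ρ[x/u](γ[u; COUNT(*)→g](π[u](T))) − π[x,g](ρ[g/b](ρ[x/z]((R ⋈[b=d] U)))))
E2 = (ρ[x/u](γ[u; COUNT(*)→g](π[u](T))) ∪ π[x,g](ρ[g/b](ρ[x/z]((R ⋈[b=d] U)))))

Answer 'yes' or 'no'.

E1 per-node cardinality:
  T → 3
  π[u](T) → 3
  γ[u; COUNT(*)→g](π[u](T)) → 3
  ρ[x/u](γ[u; COUNT(*)→g](π[u](T))) → 3
  R → 6
  U → 3
  (R ⋈[b=d] U) → 2
  ρ[x/z]((R ⋈[b=d] U)) → 2
  ρ[g/b](ρ[x/z]((R ⋈[b=d] U))) → 2
  π[x,g](ρ[g/b](ρ[x/z]((R ⋈[b=d] U)))) → 2
  (ρ[x/u](γ[u; COUNT(*)→g](π[u](T))) − π[x,g](ρ[g/b](ρ[x/z]((R ⋈[b=d] U))))) → 2
E2 per-node cardinality:
  T → 3
  π[u](T) → 3
  γ[u; COUNT(*)→g](π[u](T)) → 3
  ρ[x/u](γ[u; COUNT(*)→g](π[u](T))) → 3
  R → 6
  U → 3
  (R ⋈[b=d] U) → 2
  ρ[x/z]((R ⋈[b=d] U)) → 2
  ρ[g/b](ρ[x/z]((R ⋈[b=d] U))) → 2
  π[x,g](ρ[g/b](ρ[x/z]((R ⋈[b=d] U)))) → 2
  (ρ[x/u](γ[u; COUNT(*)→g](π[u](T))) ∪ π[x,g](ρ[g/b](ρ[x/z]((R ⋈[b=d] U))))) → 5

E1 result:
x | g
r | 1
s | 1
E2 result:
x | g
p | 1
p | 1
p | 1
r | 1
s | 1
Witness: ('p', 1) appears 0× in E1 but 3× in E2.

no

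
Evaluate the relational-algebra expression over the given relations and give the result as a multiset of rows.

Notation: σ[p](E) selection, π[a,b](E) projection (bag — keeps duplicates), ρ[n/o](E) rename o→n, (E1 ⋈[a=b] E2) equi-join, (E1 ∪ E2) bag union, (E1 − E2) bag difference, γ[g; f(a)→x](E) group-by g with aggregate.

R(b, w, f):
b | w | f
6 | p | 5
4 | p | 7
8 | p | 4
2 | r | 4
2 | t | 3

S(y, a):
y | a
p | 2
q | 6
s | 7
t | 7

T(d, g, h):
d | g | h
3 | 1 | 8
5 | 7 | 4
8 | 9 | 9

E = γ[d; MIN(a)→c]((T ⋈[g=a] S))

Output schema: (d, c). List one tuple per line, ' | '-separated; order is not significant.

Stepwise |·|:
  T → 3
  S → 4
  (T ⋈[g=a] S) → 2
  γ[d; MIN(a)→c]((T ⋈[g=a] S)) → 1

== RESULT ==
d | c
5 | 7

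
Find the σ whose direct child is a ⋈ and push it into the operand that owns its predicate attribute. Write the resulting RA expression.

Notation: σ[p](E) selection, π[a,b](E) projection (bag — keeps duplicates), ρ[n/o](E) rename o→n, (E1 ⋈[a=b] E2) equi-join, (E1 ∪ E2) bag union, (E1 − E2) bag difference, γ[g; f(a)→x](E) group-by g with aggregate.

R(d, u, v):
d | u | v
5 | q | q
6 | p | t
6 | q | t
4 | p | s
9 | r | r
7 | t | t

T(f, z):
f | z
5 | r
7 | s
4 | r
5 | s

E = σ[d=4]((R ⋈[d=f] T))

σ filters on d, owned by the left side.
E' = (σ[d=4](R) ⋈[d=f] T)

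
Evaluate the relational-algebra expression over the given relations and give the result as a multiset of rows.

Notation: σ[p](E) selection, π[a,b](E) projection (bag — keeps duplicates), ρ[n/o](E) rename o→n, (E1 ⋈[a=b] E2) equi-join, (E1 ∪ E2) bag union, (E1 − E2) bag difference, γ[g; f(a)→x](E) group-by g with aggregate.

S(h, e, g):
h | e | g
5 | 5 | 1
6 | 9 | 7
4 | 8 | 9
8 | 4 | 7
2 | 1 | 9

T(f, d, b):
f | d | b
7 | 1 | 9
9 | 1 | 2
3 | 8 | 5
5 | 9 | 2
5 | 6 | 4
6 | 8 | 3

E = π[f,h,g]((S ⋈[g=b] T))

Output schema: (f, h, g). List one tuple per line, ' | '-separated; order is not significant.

Per-node cardinality:
  S → 5
  T → 6
  (S ⋈[g=b] T) → 2
  π[f,h,g]((S ⋈[g=b] T)) → 2

== RESULT ==
f | h | g
7 | 2 | 9
7 | 4 | 9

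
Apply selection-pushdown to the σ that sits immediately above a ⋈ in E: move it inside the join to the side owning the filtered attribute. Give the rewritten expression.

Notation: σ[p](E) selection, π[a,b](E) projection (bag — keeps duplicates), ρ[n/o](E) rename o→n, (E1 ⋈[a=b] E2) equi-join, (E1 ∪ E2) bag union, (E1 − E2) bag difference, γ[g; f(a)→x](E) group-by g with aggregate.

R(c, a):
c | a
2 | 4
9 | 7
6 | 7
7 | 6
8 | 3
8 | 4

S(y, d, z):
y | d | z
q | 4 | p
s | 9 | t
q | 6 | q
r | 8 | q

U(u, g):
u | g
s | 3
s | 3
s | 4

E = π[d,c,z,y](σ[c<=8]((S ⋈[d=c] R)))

σ filters on c, owned by the right side.
E' = π[d,c,z,y]((S ⋈[d=c] σ[c<=8](R)))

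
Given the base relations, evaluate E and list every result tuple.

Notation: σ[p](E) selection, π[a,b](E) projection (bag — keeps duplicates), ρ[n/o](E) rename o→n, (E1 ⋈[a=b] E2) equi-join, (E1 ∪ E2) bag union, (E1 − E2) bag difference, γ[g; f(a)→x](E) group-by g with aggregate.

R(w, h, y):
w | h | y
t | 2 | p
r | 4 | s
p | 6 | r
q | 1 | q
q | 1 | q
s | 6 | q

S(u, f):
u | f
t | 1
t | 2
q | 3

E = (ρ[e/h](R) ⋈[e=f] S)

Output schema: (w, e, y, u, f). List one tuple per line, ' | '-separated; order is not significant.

Stepwise |·|:
  R → 6
  ρ[e/h](R) → 6
  S → 3
  (ρ[e/h](R) ⋈[e=f] S) → 3

== RESULT ==
w | e | y | u | f
q | 1 | q | t | 1
q | 1 | q | t | 1
t | 2 | p | t | 2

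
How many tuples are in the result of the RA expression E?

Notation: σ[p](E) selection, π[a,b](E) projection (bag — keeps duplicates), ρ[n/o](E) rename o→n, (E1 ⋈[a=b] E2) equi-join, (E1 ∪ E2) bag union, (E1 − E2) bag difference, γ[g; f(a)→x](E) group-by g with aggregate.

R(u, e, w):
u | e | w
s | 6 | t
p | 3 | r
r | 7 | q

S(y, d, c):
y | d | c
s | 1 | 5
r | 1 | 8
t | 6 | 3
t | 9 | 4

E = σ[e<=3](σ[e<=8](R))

Subexpression sizes:
  R → 3
  σ[e<=8](R) → 3
  σ[e<=3](σ[e<=8](R)) → 1

|E| = 1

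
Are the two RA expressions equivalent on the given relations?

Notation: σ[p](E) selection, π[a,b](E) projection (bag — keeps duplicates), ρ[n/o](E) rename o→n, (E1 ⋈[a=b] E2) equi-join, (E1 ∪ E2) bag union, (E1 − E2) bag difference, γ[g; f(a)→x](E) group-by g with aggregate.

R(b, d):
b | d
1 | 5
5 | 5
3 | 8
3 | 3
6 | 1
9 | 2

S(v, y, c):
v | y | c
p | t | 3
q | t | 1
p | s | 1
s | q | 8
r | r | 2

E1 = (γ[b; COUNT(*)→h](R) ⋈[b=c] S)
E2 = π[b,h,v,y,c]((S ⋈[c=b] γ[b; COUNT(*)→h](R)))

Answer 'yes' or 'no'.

E1 subexpression sizes:
  R → 6
  γ[b; COUNT(*)→h](R) → 5
  S → 5
  (γ[b; COUNT(*)→h](R) ⋈[b=c] S) → 3
E2 subexpression sizes:
  S → 5
  R → 6
  γ[b; COUNT(*)→h](R) → 5
  (S ⋈[c=b] γ[b; COUNT(*)→h](R)) → 3
  π[b,h,v,y,c]((S ⋈[c=b] γ[b; COUNT(*)→h](R))) → 3

E1 and E2 produce the same multiset:
b | h | v | y | c
1 | 1 | p | s | 1
1 | 1 | q | t | 1
3 | 2 | p | t | 3

yes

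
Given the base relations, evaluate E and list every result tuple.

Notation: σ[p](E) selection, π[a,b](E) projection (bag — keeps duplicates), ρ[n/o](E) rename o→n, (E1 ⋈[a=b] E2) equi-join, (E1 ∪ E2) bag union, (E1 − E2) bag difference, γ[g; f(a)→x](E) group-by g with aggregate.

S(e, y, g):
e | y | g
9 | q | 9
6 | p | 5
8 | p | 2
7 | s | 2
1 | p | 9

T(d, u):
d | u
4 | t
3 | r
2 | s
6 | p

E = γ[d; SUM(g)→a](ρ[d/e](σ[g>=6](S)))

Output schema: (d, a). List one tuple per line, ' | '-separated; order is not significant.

Subexpression sizes:
  S → 5
  σ[g>=6](S) → 2
  ρ[d/e](σ[g>=6](S)) → 2
  γ[d; SUM(g)→a](ρ[d/e](σ[g>=6](S))) → 2

== RESULT ==
d | a
1 | 9
9 | 9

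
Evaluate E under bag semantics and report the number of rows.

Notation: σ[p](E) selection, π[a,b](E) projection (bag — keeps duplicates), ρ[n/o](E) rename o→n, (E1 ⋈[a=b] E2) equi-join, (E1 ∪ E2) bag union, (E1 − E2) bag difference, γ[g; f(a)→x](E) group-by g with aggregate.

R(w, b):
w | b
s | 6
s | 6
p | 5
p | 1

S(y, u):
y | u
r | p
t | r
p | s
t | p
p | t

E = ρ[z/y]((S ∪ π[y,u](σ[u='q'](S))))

Per-node cardinality:
  S → 5
  S → 5
  σ[u='q'](S) → 0
  π[y,u](σ[u='q'](S)) → 0
  (S ∪ π[y,u](σ[u='q'](S))) → 5
  ρ[z/y]((S ∪ π[y,u](σ[u='q'](S)))) → 5

|E| = 5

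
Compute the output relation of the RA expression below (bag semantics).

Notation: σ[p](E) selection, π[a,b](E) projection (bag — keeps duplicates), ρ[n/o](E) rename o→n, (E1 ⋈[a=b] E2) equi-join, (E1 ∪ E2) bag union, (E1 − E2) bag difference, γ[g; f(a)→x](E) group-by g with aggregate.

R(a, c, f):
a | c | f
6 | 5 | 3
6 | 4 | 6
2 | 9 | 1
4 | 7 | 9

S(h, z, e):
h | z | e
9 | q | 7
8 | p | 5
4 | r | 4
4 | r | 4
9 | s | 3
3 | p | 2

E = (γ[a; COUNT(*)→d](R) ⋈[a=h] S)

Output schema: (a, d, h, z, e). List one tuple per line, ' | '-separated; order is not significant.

Per-node cardinality:
  R → 4
  γ[a; COUNT(*)→d](R) → 3
  S → 6
  (γ[a; COUNT(*)→d](R) ⋈[a=h] S) → 2

== RESULT ==
a | d | h | z | e
4 | 1 | 4 | r | 4
4 | 1 | 4 | r | 4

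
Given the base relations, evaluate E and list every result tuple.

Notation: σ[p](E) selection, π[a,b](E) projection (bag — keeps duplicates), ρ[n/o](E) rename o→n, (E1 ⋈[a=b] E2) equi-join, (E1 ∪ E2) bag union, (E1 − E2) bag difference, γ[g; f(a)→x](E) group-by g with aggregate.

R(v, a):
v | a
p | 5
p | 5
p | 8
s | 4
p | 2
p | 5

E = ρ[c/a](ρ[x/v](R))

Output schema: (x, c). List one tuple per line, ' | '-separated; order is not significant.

Subexpression sizes:
  R → 6
  ρ[x/v](R) → 6
  ρ[c/a](ρ[x/v](R)) → 6

== RESULT ==
x | c
p | 2
p | 5
p | 5
p | 5
p | 8
s | 4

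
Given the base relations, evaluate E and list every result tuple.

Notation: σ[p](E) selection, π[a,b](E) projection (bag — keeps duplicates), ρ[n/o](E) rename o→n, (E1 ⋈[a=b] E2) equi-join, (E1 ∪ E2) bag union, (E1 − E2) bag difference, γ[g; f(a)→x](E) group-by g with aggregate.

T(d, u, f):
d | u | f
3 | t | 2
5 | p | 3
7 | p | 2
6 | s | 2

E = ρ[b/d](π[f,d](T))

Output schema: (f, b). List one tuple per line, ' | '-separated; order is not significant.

Subexpression sizes:
  T → 4
  π[f,d](T) → 4
  ρ[b/d](π[f,d](T)) → 4

== RESULT ==
f | b
2 | 3
2 | 6
2 | 7
3 | 5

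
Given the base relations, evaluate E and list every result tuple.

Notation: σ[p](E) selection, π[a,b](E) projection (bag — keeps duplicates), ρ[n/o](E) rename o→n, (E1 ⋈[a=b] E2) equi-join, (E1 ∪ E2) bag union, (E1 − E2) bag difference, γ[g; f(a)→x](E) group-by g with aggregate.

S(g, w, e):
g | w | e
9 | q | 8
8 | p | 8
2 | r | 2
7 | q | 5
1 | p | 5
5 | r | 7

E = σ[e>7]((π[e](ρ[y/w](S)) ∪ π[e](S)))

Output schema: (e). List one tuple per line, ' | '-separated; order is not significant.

Subexpression sizes:
  S → 6
  ρ[y/w](S) → 6
  π[e](ρ[y/w](S)) → 6
  S → 6
  π[e](S) → 6
  (π[e](ρ[y/w](S)) ∪ π[e](S)) → 12
  σ[e>7]((π[e](ρ[y/w](S)) ∪ π[e](S))) → 4

== RESULT ==
e
8
8
8
8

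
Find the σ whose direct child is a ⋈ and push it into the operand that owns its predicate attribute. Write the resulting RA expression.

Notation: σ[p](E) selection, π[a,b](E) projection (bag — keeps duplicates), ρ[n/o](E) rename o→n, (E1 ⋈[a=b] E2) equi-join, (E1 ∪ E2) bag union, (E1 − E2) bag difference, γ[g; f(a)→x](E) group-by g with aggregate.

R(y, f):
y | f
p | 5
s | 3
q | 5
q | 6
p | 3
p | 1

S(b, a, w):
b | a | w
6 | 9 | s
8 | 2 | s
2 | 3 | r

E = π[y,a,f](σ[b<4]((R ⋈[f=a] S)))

σ filters on b, owned by the right side.
E' = π[y,a,f]((R ⋈[f=a] σ[b<4](S)))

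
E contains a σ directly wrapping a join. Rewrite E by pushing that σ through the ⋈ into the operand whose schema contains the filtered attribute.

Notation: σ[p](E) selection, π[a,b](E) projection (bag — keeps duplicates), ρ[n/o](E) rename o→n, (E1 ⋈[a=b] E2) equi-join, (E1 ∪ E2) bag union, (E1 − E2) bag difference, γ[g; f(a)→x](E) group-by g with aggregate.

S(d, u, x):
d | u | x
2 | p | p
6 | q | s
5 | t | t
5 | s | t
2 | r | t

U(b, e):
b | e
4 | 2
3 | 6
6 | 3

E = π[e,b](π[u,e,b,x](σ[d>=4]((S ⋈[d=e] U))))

σ filters on d, owned by the left side.
E' = π[e,b](π[u,e,b,x]((σ[d>=4](S) ⋈[d=e] U)))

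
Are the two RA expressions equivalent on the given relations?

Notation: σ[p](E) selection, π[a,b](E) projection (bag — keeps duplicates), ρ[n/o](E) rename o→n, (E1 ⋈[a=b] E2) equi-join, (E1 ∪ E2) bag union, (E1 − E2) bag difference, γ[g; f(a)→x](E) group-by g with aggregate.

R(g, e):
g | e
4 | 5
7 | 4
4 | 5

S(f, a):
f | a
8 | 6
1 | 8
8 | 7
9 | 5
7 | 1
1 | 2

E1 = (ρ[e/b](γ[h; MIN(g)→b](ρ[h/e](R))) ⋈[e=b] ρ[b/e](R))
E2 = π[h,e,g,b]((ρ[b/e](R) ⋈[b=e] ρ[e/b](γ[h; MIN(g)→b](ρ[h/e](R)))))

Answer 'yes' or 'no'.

E1 row counts bottom-up:
  R → 3
  ρ[h/e](R) → 3
  γ[h; MIN(g)→b](ρ[h/e](R)) → 2
  ρ[e/b](γ[h; MIN(g)→b](ρ[h/e](R))) → 2
  R → 3
  ρ[b/e](R) → 3
  (ρ[e/b](γ[h; MIN(g)→b](ρ[h/e](R))) ⋈[e=b] ρ[b/e](R)) → 1
E2 row counts bottom-up:
  R → 3
  ρ[b/e](R) → 3
  R → 3
  ρ[h/e](R) → 3
  γ[h; MIN(g)→b](ρ[h/e](R)) → 2
  ρ[e/b](γ[h; MIN(g)→b](ρ[h/e](R))) → 2
  (ρ[b/e](R) ⋈[b=e] ρ[e/b](γ[h; MIN(g)→b](ρ[h/e](R)))) → 1
  π[h,e,g,b]((ρ[b/e](R) ⋈[b=e] ρ[e/b](γ[h; MIN(g)→b](ρ[h/e](R))))) → 1

E1 and E2 produce the same multiset:
h | e | g | b
5 | 4 | 7 | 4

yes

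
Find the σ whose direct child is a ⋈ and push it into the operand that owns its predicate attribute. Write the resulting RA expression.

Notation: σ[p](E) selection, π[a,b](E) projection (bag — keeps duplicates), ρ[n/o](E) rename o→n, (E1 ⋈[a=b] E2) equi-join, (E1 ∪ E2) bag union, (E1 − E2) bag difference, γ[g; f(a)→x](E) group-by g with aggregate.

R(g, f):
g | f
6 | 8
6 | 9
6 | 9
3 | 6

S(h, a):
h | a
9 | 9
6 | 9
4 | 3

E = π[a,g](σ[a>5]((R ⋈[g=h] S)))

σ filters on a, owned by the right side.
E' = π[a,g]((R ⋈[g=h] σ[a>5](S)))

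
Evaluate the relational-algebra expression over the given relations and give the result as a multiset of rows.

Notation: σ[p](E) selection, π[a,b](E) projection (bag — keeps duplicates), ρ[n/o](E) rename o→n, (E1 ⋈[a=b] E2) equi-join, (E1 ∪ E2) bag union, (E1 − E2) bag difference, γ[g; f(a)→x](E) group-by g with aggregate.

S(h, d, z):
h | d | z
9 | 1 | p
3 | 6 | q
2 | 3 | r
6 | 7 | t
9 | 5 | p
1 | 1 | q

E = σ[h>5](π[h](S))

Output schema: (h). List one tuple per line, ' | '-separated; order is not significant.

Subexpression sizes:
  S → 6
  π[h](S) → 6
  σ[h>5](π[h](S)) → 3

== RESULT ==
h
6
9
9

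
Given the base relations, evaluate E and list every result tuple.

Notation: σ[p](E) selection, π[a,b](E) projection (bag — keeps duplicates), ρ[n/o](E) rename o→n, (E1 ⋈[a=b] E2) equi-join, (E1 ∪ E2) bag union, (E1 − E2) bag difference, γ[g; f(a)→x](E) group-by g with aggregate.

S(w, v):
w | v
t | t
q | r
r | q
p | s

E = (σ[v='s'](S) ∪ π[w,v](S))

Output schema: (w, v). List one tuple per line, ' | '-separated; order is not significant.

Per-node cardinality:
  S → 4
  σ[v='s'](S) → 1
  S → 4
  π[w,v](S) → 4
  (σ[v='s'](S) ∪ π[w,v](S)) → 5

== RESULT ==
w | v
p | s
p | s
q | r
r | q
t | t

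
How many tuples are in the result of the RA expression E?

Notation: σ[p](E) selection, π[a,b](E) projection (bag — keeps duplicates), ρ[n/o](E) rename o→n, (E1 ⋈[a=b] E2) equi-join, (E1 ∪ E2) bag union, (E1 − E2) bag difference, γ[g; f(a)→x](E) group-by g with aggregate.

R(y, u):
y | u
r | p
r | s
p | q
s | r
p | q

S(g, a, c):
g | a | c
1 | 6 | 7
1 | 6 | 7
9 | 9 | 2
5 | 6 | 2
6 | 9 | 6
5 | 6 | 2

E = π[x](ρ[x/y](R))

Per-node cardinality:
  R → 5
  ρ[x/y](R) → 5
  π[x](ρ[x/y](R)) → 5

|E| = 5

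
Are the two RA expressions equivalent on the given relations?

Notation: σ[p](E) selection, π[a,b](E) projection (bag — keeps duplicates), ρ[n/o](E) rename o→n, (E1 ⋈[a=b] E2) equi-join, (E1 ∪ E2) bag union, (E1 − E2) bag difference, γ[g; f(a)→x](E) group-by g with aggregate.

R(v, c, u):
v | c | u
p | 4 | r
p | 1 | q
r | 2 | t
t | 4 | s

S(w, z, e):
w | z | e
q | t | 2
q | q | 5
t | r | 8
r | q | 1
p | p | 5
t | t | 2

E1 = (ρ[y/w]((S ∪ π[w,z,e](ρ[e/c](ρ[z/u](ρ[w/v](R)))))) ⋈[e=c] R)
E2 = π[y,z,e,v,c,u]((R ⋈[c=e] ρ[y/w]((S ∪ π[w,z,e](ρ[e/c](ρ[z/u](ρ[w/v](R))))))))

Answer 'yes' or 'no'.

E1 row counts bottom-up:
  S → 6
  R → 4
  ρ[w/v](R) → 4
  ρ[z/u](ρ[w/v](R)) → 4
  ρ[e/c](ρ[z/u](ρ[w/v](R))) → 4
  π[w,z,e](ρ[e/c](ρ[z/u](ρ[w/v](R)))) → 4
  (S ∪ π[w,z,e](ρ[e/c](ρ[z/u](ρ[w/v](R))))) → 10
  ρ[y/w]((S ∪ π[w,z,e](ρ[e/c](ρ[z/u](ρ[w/v](R)))))) → 10
  R → 4
  (ρ[y/w]((S ∪ π[w,z,e](ρ[e/c](ρ[z/u](ρ[w/v](R)))))) ⋈[e=c] R) → 9
E2 row counts bottom-up:
  R → 4
  S → 6
  R → 4
  ρ[w/v](R) → 4
  ρ[z/u](ρ[w/v](R)) → 4
  ρ[e/c](ρ[z/u](ρ[w/v](R))) → 4
  π[w,z,e](ρ[e/c](ρ[z/u](ρ[w/v](R)))) → 4
  (S ∪ π[w,z,e](ρ[e/c](ρ[z/u](ρ[w/v](R))))) → 10
  ρ[y/w]((S ∪ π[w,z,e](ρ[e/c](ρ[z/u](ρ[w/v](R)))))) → 10
  (R ⋈[c=e] ρ[y/w]((S ∪ π[w,z,e](ρ[e/c](ρ[z/u](ρ[w/v](R))))))) → 9
  π[y,z,e,v,c,u]((R ⋈[c=e] ρ[y/w]((S ∪ π[w,z,e](ρ[e/c](ρ[z/u](ρ[w/v](R)))))))) → 9

E1 and E2 produce the same multiset:
y | z | e | v | c | u
p | q | 1 | p | 1 | q
p | r | 4 | p | 4 | r
p | r | 4 | t | 4 | s
q | t | 2 | r | 2 | t
r | q | 1 | p | 1 | q
r | t | 2 | r | 2 | t
t | s | 4 | p | 4 | r
t | s | 4 | t | 4 | s
t | t | 2 | r | 2 | t

yes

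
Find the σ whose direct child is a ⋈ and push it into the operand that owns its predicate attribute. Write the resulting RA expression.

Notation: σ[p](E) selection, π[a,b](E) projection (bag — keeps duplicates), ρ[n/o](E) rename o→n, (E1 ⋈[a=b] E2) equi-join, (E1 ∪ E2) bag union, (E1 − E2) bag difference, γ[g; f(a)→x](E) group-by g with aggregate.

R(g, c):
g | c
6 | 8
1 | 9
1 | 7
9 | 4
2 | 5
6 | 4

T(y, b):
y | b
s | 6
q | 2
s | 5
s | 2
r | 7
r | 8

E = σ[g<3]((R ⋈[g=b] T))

σ filters on g, owned by the left side.
E' = (σ[g<3](R) ⋈[g=b] T)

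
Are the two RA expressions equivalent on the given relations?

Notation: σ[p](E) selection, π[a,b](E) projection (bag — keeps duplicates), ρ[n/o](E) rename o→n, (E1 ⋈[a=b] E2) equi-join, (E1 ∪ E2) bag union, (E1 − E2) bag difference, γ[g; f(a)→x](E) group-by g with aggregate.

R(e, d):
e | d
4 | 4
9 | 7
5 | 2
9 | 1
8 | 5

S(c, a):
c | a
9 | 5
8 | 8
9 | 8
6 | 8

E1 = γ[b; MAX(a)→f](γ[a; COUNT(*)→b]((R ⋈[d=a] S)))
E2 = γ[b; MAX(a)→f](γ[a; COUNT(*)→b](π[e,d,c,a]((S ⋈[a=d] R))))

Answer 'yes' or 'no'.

E1 stepwise |·|:
  R → 5
  S → 4
  (R ⋈[d=a] S) → 1
  γ[a; COUNT(*)→b]((R ⋈[d=a] S)) → 1
  γ[b; MAX(a)→f](γ[a; COUNT(*)→b]((R ⋈[d=a] S))) → 1
E2 stepwise |·|:
  S → 4
  R → 5
  (S ⋈[a=d] R) → 1
  π[e,d,c,a]((S ⋈[a=d] R)) → 1
  γ[a; COUNT(*)→b](π[e,d,c,a]((S ⋈[a=d] R))) → 1
  γ[b; MAX(a)→f](γ[a; COUNT(*)→b](π[e,d,c,a]((S ⋈[a=d] R)))) → 1

E1 and E2 produce the same multiset:
b | f
1 | 5

yes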